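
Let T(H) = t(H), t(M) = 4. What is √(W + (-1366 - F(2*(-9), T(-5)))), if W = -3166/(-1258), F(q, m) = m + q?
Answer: 5*I*√21356437/629 ≈ 36.735*I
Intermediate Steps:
T(H) = 4
W = 1583/629 (W = -3166*(-1/1258) = 1583/629 ≈ 2.5167)
√(W + (-1366 - F(2*(-9), T(-5)))) = √(1583/629 + (-1366 - (4 + 2*(-9)))) = √(1583/629 + (-1366 - (4 - 18))) = √(1583/629 + (-1366 - 1*(-14))) = √(1583/629 + (-1366 + 14)) = √(1583/629 - 1352) = √(-848825/629) = 5*I*√21356437/629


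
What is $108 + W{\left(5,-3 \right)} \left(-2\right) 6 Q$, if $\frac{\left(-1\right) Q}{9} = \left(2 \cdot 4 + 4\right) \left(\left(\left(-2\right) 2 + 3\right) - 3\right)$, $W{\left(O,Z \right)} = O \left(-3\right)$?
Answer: $77868$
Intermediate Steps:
$W{\left(O,Z \right)} = - 3 O$
$Q = 432$ ($Q = - 9 \left(2 \cdot 4 + 4\right) \left(\left(\left(-2\right) 2 + 3\right) - 3\right) = - 9 \left(8 + 4\right) \left(\left(-4 + 3\right) - 3\right) = - 9 \cdot 12 \left(-1 - 3\right) = - 9 \cdot 12 \left(-4\right) = \left(-9\right) \left(-48\right) = 432$)
$108 + W{\left(5,-3 \right)} \left(-2\right) 6 Q = 108 + \left(-3\right) 5 \left(-2\right) 6 \cdot 432 = 108 - 15 \left(\left(-12\right) 432\right) = 108 - -77760 = 108 + 77760 = 77868$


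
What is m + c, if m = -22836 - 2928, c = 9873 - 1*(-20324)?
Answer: 4433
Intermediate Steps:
c = 30197 (c = 9873 + 20324 = 30197)
m = -25764
m + c = -25764 + 30197 = 4433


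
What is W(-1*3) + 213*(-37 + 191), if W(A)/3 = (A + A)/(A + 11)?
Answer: 131199/4 ≈ 32800.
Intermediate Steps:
W(A) = 6*A/(11 + A) (W(A) = 3*((A + A)/(A + 11)) = 3*((2*A)/(11 + A)) = 3*(2*A/(11 + A)) = 6*A/(11 + A))
W(-1*3) + 213*(-37 + 191) = 6*(-1*3)/(11 - 1*3) + 213*(-37 + 191) = 6*(-3)/(11 - 3) + 213*154 = 6*(-3)/8 + 32802 = 6*(-3)*(1/8) + 32802 = -9/4 + 32802 = 131199/4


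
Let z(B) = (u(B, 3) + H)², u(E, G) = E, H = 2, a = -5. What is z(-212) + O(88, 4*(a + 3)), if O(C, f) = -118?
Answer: 43982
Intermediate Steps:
z(B) = (2 + B)² (z(B) = (B + 2)² = (2 + B)²)
z(-212) + O(88, 4*(a + 3)) = (2 - 212)² - 118 = (-210)² - 118 = 44100 - 118 = 43982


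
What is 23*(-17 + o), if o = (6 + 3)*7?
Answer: 1058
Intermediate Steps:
o = 63 (o = 9*7 = 63)
23*(-17 + o) = 23*(-17 + 63) = 23*46 = 1058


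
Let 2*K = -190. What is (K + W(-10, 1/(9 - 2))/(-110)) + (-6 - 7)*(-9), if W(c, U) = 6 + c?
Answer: 1212/55 ≈ 22.036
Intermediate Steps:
K = -95 (K = (½)*(-190) = -95)
(K + W(-10, 1/(9 - 2))/(-110)) + (-6 - 7)*(-9) = (-95 + (6 - 10)/(-110)) + (-6 - 7)*(-9) = (-95 - 4*(-1/110)) - 13*(-9) = (-95 + 2/55) + 117 = -5223/55 + 117 = 1212/55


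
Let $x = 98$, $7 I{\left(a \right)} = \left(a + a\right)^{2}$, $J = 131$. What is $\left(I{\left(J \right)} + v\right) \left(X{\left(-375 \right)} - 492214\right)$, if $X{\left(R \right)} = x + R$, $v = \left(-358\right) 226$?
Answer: $\frac{245118680592}{7} \approx 3.5017 \cdot 10^{10}$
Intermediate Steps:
$v = -80908$
$I{\left(a \right)} = \frac{4 a^{2}}{7}$ ($I{\left(a \right)} = \frac{\left(a + a\right)^{2}}{7} = \frac{\left(2 a\right)^{2}}{7} = \frac{4 a^{2}}{7}$)
$X{\left(R \right)} = 98 + R$
$\left(I{\left(J \right)} + v\right) \left(X{\left(-375 \right)} - 492214\right) = \left(\frac{4 \cdot 131^{2}}{7} - 80908\right) \left(\left(98 - 375\right) - 492214\right) = \left(\frac{4}{7} \cdot 17161 - 80908\right) \left(-277 - 492214\right) = \left(\frac{68644}{7} - 80908\right) \left(-492491\right) = \left(- \frac{497712}{7}\right) \left(-492491\right) = \frac{245118680592}{7}$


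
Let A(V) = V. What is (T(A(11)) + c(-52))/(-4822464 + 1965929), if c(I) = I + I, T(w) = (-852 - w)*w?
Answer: 9597/2856535 ≈ 0.0033597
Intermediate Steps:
T(w) = w*(-852 - w)
c(I) = 2*I
(T(A(11)) + c(-52))/(-4822464 + 1965929) = (-1*11*(852 + 11) + 2*(-52))/(-4822464 + 1965929) = (-1*11*863 - 104)/(-2856535) = (-9493 - 104)*(-1/2856535) = -9597*(-1/2856535) = 9597/2856535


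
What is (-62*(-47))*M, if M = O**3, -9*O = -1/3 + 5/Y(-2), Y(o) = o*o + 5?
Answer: -23312/531441 ≈ -0.043866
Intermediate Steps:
Y(o) = 5 + o**2 (Y(o) = o**2 + 5 = 5 + o**2)
O = -2/81 (O = -(-1/3 + 5/(5 + (-2)**2))/9 = -(-1*1/3 + 5/(5 + 4))/9 = -(-1/3 + 5/9)/9 = -1/9*2/9 = -2/81 ≈ -0.024691)
M = -8/531441 (M = (-2/81)**3 = -8/531441 ≈ -1.5053e-5)
(-62*(-47))*M = -62*(-47)*(-8/531441) = 2914*(-8/531441) = -23312/531441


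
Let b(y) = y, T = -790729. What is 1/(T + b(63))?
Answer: -1/790666 ≈ -1.2648e-6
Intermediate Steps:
1/(T + b(63)) = 1/(-790729 + 63) = 1/(-790666) = -1/790666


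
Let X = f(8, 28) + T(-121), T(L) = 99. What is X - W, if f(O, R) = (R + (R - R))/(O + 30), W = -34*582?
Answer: 377867/19 ≈ 19888.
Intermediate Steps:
W = -19788
f(O, R) = R/(30 + O) (f(O, R) = (R + 0)/(30 + O) = R/(30 + O))
X = 1895/19 (X = 28/(30 + 8) + 99 = 28/38 + 99 = 28*(1/38) + 99 = 14/19 + 99 = 1895/19 ≈ 99.737)
X - W = 1895/19 - 1*(-19788) = 1895/19 + 19788 = 377867/19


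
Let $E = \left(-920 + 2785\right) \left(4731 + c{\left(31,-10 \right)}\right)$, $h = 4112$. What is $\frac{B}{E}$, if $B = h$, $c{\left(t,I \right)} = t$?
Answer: $\frac{2056}{4440565} \approx 0.000463$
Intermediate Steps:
$E = 8881130$ ($E = \left(-920 + 2785\right) \left(4731 + 31\right) = 1865 \cdot 4762 = 8881130$)
$B = 4112$
$\frac{B}{E} = \frac{4112}{8881130} = 4112 \cdot \frac{1}{8881130} = \frac{2056}{4440565}$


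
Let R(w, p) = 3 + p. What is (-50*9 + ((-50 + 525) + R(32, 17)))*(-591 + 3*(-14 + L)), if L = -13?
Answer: -30240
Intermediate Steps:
(-50*9 + ((-50 + 525) + R(32, 17)))*(-591 + 3*(-14 + L)) = (-50*9 + ((-50 + 525) + (3 + 17)))*(-591 + 3*(-14 - 13)) = (-450 + (475 + 20))*(-591 + 3*(-27)) = (-450 + 495)*(-591 - 81) = 45*(-672) = -30240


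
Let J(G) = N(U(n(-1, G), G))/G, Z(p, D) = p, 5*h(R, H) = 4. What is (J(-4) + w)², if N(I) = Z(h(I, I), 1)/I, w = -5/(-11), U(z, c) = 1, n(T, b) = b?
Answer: 196/3025 ≈ 0.064793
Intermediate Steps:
h(R, H) = ⅘ (h(R, H) = (⅕)*4 = ⅘)
w = 5/11 (w = -5*(-1/11) = 5/11 ≈ 0.45455)
N(I) = 4/(5*I)
J(G) = 4/(5*G) (J(G) = ((⅘)/1)/G = ((⅘)*1)/G = 4/(5*G))
(J(-4) + w)² = ((⅘)/(-4) + 5/11)² = ((⅘)*(-¼) + 5/11)² = (-⅕ + 5/11)² = (14/55)² = 196/3025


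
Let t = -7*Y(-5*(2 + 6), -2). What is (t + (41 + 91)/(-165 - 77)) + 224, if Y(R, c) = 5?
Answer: 2073/11 ≈ 188.45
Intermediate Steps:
t = -35 (t = -7*5 = -35)
(t + (41 + 91)/(-165 - 77)) + 224 = (-35 + (41 + 91)/(-165 - 77)) + 224 = (-35 + 132/(-242)) + 224 = (-35 + 132*(-1/242)) + 224 = (-35 - 6/11) + 224 = -391/11 + 224 = 2073/11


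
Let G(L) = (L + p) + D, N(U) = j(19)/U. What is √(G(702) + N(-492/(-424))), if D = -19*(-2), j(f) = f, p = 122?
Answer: 2*√3322230/123 ≈ 29.637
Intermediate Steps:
D = 38
N(U) = 19/U
G(L) = 160 + L (G(L) = (L + 122) + 38 = (122 + L) + 38 = 160 + L)
√(G(702) + N(-492/(-424))) = √((160 + 702) + 19/((-492/(-424)))) = √(862 + 19/((-492*(-1/424)))) = √(862 + 19/(123/106)) = √(862 + 19*(106/123)) = √(862 + 2014/123) = √(108040/123) = 2*√3322230/123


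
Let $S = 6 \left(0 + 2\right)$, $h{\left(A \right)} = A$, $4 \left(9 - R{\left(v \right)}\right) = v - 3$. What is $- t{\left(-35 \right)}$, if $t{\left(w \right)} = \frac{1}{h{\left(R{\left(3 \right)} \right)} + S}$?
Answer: $- \frac{1}{21} \approx -0.047619$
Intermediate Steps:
$R{\left(v \right)} = \frac{39}{4} - \frac{v}{4}$ ($R{\left(v \right)} = 9 - \frac{v - 3}{4} = 9 - \frac{-3 + v}{4} = 9 - \left(- \frac{3}{4} + \frac{v}{4}\right) = \frac{39}{4} - \frac{v}{4}$)
$S = 12$ ($S = 6 \cdot 2 = 12$)
$t{\left(w \right)} = \frac{1}{21}$ ($t{\left(w \right)} = \frac{1}{\left(\frac{39}{4} - \frac{3}{4}\right) + 12} = \frac{1}{9 + 12} = \frac{1}{21}$)
$- t{\left(-35 \right)} = \left(-1\right) \frac{1}{21} = - \frac{1}{21}$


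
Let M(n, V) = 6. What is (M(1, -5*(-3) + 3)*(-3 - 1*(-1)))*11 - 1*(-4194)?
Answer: 4062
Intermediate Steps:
(M(1, -5*(-3) + 3)*(-3 - 1*(-1)))*11 - 1*(-4194) = (6*(-3 - 1*(-1)))*11 - 1*(-4194) = (6*(-3 + 1))*11 + 4194 = (6*(-2))*11 + 4194 = -12*11 + 4194 = -132 + 4194 = 4062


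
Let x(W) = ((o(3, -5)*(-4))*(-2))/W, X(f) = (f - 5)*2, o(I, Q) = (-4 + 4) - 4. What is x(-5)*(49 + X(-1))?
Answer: 1184/5 ≈ 236.80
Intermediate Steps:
o(I, Q) = -4 (o(I, Q) = 0 - 4 = -4)
X(f) = -10 + 2*f (X(f) = (-5 + f)*2 = -10 + 2*f)
x(W) = -32/W (x(W) = (-4*(-4)*(-2))/W = (16*(-2))/W = -32/W)
x(-5)*(49 + X(-1)) = (-32/(-5))*(49 + (-10 + 2*(-1))) = (-32*(-⅕))*(49 + (-10 - 2)) = 32*(49 - 12)/5 = (32/5)*37 = 1184/5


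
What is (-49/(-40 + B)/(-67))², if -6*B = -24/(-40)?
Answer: 240100/721835689 ≈ 0.00033262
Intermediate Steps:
B = -⅒ (B = -(-4)/(-40) = -(-4)*(-1)/40 = -⅙*⅗ = -⅒ ≈ -0.10000)
(-49/(-40 + B)/(-67))² = (-49/(-40 - ⅒)/(-67))² = (-49/(-401/10)*(-1/67))² = (-49*(-10/401)*(-1/67))² = ((490/401)*(-1/67))² = (-490/26867)² = 240100/721835689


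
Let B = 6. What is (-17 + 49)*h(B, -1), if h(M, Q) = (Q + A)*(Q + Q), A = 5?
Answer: -256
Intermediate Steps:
h(M, Q) = 2*Q*(5 + Q) (h(M, Q) = (Q + 5)*(Q + Q) = (5 + Q)*(2*Q) = 2*Q*(5 + Q))
(-17 + 49)*h(B, -1) = (-17 + 49)*(2*(-1)*(5 - 1)) = 32*(2*(-1)*4) = 32*(-8) = -256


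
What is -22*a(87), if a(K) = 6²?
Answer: -792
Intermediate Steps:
a(K) = 36
-22*a(87) = -22*36 = -792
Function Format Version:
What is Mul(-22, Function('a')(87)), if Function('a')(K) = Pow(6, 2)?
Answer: -792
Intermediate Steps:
Function('a')(K) = 36
Mul(-22, Function('a')(87)) = Mul(-22, 36) = -792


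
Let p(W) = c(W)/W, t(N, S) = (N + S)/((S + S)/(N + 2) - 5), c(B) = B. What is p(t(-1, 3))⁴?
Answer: 1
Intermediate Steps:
t(N, S) = (N + S)/(-5 + 2*S/(2 + N)) (t(N, S) = (N + S)/((2*S)/(2 + N) - 5) = (N + S)/(2*S/(2 + N) - 5) = (N + S)/(-5 + 2*S/(2 + N)))
p(W) = 1 (p(W) = W/W = 1)
p(t(-1, 3))⁴ = 1⁴ = 1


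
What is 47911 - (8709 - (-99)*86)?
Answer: 30688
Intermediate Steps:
47911 - (8709 - (-99)*86) = 47911 - (8709 - 1*(-8514)) = 47911 - (8709 + 8514) = 47911 - 1*17223 = 47911 - 17223 = 30688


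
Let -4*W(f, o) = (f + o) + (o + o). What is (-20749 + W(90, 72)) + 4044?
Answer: -33563/2 ≈ -16782.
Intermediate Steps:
W(f, o) = -3*o/4 - f/4 (W(f, o) = -((f + o) + (o + o))/4 = -((f + o) + 2*o)/4 = -(f + 3*o)/4 = -3*o/4 - f/4)
(-20749 + W(90, 72)) + 4044 = (-20749 + (-¾*72 - ¼*90)) + 4044 = (-20749 + (-54 - 45/2)) + 4044 = (-20749 - 153/2) + 4044 = -41651/2 + 4044 = -33563/2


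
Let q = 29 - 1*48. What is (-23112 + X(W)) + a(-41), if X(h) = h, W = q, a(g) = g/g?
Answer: -23130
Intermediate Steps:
q = -19 (q = 29 - 48 = -19)
a(g) = 1
W = -19
(-23112 + X(W)) + a(-41) = (-23112 - 19) + 1 = -23131 + 1 = -23130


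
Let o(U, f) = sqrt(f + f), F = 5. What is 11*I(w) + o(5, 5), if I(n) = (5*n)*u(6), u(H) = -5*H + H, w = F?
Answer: -6600 + sqrt(10) ≈ -6596.8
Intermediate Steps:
o(U, f) = sqrt(2)*sqrt(f) (o(U, f) = sqrt(2*f) = sqrt(2)*sqrt(f))
w = 5
u(H) = -4*H
I(n) = -120*n (I(n) = (5*n)*(-4*6) = (5*n)*(-24) = -120*n)
11*I(w) + o(5, 5) = 11*(-120*5) + sqrt(2)*sqrt(5) = 11*(-600) + sqrt(10) = -6600 + sqrt(10)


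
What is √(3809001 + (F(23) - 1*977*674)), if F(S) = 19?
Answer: 3*√350058 ≈ 1775.0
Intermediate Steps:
√(3809001 + (F(23) - 1*977*674)) = √(3809001 + (19 - 1*977*674)) = √(3809001 + (19 - 977*674)) = √(3809001 + (19 - 658498)) = √(3809001 - 658479) = √3150522 = 3*√350058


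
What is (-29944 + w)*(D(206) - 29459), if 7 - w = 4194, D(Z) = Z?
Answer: 998434143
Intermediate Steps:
w = -4187 (w = 7 - 1*4194 = 7 - 4194 = -4187)
(-29944 + w)*(D(206) - 29459) = (-29944 - 4187)*(206 - 29459) = -34131*(-29253) = 998434143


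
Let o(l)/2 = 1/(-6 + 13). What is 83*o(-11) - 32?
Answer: -58/7 ≈ -8.2857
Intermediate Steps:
o(l) = 2/7 (o(l) = 2/(-6 + 13) = 2/7)
83*o(-11) - 32 = 83*(2/7) - 32 = 166/7 - 32 = -58/7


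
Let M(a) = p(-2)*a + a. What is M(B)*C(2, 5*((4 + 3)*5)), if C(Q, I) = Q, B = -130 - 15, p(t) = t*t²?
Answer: 2030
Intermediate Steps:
p(t) = t³
B = -145
M(a) = -7*a (M(a) = (-2)³*a + a = -8*a + a = -7*a)
M(B)*C(2, 5*((4 + 3)*5)) = -7*(-145)*2 = 1015*2 = 2030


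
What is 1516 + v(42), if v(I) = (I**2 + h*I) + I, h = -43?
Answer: 1516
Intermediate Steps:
v(I) = I**2 - 42*I (v(I) = (I**2 - 43*I) + I = I**2 - 42*I)
1516 + v(42) = 1516 + 42*(-42 + 42) = 1516 + 42*0 = 1516 + 0 = 1516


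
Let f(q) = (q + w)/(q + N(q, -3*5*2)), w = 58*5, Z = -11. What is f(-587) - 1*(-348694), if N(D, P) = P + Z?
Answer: 218980129/628 ≈ 3.4869e+5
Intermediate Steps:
N(D, P) = -11 + P (N(D, P) = P - 11 = -11 + P)
w = 290
f(q) = (290 + q)/(-41 + q) (f(q) = (q + 290)/(q + (-11 - 3*5*2)) = (290 + q)/(q + (-11 - 15*2)) = (290 + q)/(q + (-11 - 30)) = (290 + q)/(q - 41) = (290 + q)/(-41 + q))
f(-587) - 1*(-348694) = (290 - 587)/(-41 - 587) - 1*(-348694) = -297/(-628) + 348694 = -1/628*(-297) + 348694 = 297/628 + 348694 = 218980129/628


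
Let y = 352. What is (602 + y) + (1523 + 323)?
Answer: 2800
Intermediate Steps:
(602 + y) + (1523 + 323) = (602 + 352) + (1523 + 323) = 954 + 1846 = 2800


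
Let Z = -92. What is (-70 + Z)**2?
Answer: 26244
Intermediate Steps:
(-70 + Z)**2 = (-70 - 92)**2 = (-162)**2 = 26244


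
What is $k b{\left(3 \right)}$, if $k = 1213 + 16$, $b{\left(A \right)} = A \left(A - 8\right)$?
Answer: $-18435$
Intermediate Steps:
$b{\left(A \right)} = A \left(-8 + A\right)$
$k = 1229$
$k b{\left(3 \right)} = 1229 \cdot 3 \left(-8 + 3\right) = 1229 \cdot 3 \left(-5\right) = 1229 \left(-15\right) = -18435$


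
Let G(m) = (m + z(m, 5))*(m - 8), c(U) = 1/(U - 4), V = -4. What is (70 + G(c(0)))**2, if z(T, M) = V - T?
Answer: 10609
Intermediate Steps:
c(U) = 1/(-4 + U)
z(T, M) = -4 - T
G(m) = 32 - 4*m (G(m) = (m + (-4 - m))*(m - 8) = -4*(-8 + m) = 32 - 4*m)
(70 + G(c(0)))**2 = (70 + (32 - 4/(-4 + 0)))**2 = (70 + (32 - 4/(-4)))**2 = (70 + (32 - 4*(-1/4)))**2 = (70 + (32 + 1))**2 = (70 + 33)**2 = 103**2 = 10609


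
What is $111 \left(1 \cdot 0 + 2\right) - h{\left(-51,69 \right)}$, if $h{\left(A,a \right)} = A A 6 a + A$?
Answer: $-1076541$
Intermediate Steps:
$h{\left(A,a \right)} = A + 6 a A^{2}$ ($h{\left(A,a \right)} = A^{2} \cdot 6 a + A = 6 A^{2} a + A = 6 a A^{2} + A = A + 6 a A^{2}$)
$111 \left(1 \cdot 0 + 2\right) - h{\left(-51,69 \right)} = 111 \left(1 \cdot 0 + 2\right) - - 51 \left(1 + 6 \left(-51\right) 69\right) = 111 \left(0 + 2\right) - - 51 \left(1 - 21114\right) = 111 \cdot 2 - \left(-51\right) \left(-21113\right) = 222 - 1076763 = -1076541$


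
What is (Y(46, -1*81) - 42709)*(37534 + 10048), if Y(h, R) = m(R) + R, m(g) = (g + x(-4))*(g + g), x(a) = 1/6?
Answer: -1412947490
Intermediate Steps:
x(a) = ⅙
m(g) = 2*g*(⅙ + g) (m(g) = (g + ⅙)*(g + g) = (⅙ + g)*(2*g) = 2*g*(⅙ + g))
Y(h, R) = R + R*(1 + 6*R)/3 (Y(h, R) = R*(1 + 6*R)/3 + R = R + R*(1 + 6*R)/3)
(Y(46, -1*81) - 42709)*(37534 + 10048) = (2*(-1*81)*(2 + 3*(-1*81))/3 - 42709)*(37534 + 10048) = ((⅔)*(-81)*(2 + 3*(-81)) - 42709)*47582 = ((⅔)*(-81)*(2 - 243) - 42709)*47582 = ((⅔)*(-81)*(-241) - 42709)*47582 = (13014 - 42709)*47582 = -29695*47582 = -1412947490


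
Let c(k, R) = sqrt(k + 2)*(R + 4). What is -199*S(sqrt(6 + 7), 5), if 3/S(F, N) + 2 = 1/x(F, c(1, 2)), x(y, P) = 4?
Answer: 2388/7 ≈ 341.14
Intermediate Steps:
c(k, R) = sqrt(2 + k)*(4 + R)
S(F, N) = -12/7 (S(F, N) = 3/(-2 + 1/4) = 3/(-7/4) = 3*(-4/7) = -12/7)
-199*S(sqrt(6 + 7), 5) = -199*(-12/7) = 2388/7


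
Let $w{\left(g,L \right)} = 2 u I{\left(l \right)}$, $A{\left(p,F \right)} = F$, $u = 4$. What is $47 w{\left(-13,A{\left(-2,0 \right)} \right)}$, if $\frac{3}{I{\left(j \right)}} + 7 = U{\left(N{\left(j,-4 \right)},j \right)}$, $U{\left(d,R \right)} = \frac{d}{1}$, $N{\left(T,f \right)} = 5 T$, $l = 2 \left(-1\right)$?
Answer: $- \frac{1128}{17} \approx -66.353$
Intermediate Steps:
$l = -2$
$U{\left(d,R \right)} = d$ ($U{\left(d,R \right)} = d 1 = d$)
$I{\left(j \right)} = \frac{3}{-7 + 5 j}$
$w{\left(g,L \right)} = - \frac{24}{17}$ ($w{\left(g,L \right)} = 2 \cdot 4 \frac{3}{-7 + 5 \left(-2\right)} = 8 \frac{3}{-7 - 10} = 8 \frac{3}{-17} = 8 \cdot 3 \left(- \frac{1}{17}\right) = 8 \left(- \frac{3}{17}\right) = - \frac{24}{17}$)
$47 w{\left(-13,A{\left(-2,0 \right)} \right)} = 47 \left(- \frac{24}{17}\right) = - \frac{1128}{17}$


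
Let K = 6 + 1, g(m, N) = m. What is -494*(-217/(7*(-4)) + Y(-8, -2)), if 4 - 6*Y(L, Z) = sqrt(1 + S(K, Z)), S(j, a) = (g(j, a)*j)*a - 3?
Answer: -24947/6 + 2470*I/3 ≈ -4157.8 + 823.33*I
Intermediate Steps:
K = 7
S(j, a) = -3 + a*j**2 (S(j, a) = (j*j)*a - 3 = j**2*a - 3 = a*j**2 - 3 = -3 + a*j**2)
Y(L, Z) = 2/3 - sqrt(-2 + 49*Z)/6 (Y(L, Z) = 2/3 - sqrt(1 + (-3 + Z*7**2))/6 = 2/3 - sqrt(1 + (-3 + Z*49))/6 = 2/3 - sqrt(1 + (-3 + 49*Z))/6 = 2/3 - sqrt(-2 + 49*Z)/6)
-494*(-217/(7*(-4)) + Y(-8, -2)) = -494*(-217/(7*(-4)) + (2/3 - sqrt(-2 + 49*(-2))/6)) = -494*(-217/(-28) + (2/3 - sqrt(-2 - 98)/6)) = -494*(-217*(-1/28) + (2/3 - 5*I/3)) = -494*(31/4 + (2/3 - 5*I/3)) = -494*(101/12 - 5*I/3) = -24947/6 + 2470*I/3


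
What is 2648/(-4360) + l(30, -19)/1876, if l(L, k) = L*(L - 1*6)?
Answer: -57139/255605 ≈ -0.22354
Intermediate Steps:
l(L, k) = L*(-6 + L) (l(L, k) = L*(L - 6) = L*(-6 + L))
2648/(-4360) + l(30, -19)/1876 = 2648/(-4360) + (30*(-6 + 30))/1876 = 2648*(-1/4360) + (30*24)*(1/1876) = -331/545 + 720*(1/1876) = -331/545 + 180/469 = -57139/255605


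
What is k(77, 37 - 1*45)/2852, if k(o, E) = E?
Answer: -2/713 ≈ -0.0028051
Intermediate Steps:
k(77, 37 - 1*45)/2852 = (37 - 1*45)/2852 = (37 - 45)*(1/2852) = -8*1/2852 = -2/713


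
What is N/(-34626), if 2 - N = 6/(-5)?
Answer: -8/86565 ≈ -9.2416e-5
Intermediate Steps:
N = 16/5 (N = 2 - 6/(-5) = 2 - 6*(-1)/5 = 2 - 1*(-6/5) = 2 + 6/5 = 16/5 ≈ 3.2000)
N/(-34626) = (16/5)/(-34626) = (16/5)*(-1/34626) = -8/86565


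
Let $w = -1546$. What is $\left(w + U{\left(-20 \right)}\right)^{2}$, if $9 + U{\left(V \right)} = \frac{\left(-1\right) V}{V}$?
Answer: $2421136$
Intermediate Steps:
$U{\left(V \right)} = -10$ ($U{\left(V \right)} = -9 + \frac{\left(-1\right) V}{V} = -9 - 1 = -10$)
$\left(w + U{\left(-20 \right)}\right)^{2} = \left(-1546 - 10\right)^{2} = \left(-1556\right)^{2} = 2421136$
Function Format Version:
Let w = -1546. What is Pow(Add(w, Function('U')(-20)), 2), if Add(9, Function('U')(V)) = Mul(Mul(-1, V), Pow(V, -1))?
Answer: 2421136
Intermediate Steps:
Function('U')(V) = -10 (Function('U')(V) = Add(-9, Mul(Mul(-1, V), Pow(V, -1))) = Add(-9, -1) = -10)
Pow(Add(w, Function('U')(-20)), 2) = Pow(Add(-1546, -10), 2) = Pow(-1556, 2) = 2421136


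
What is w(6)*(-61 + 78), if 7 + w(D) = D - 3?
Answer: -68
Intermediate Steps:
w(D) = -10 + D (w(D) = -7 + (D - 3) = -7 + (-3 + D) = -10 + D)
w(6)*(-61 + 78) = (-10 + 6)*(-61 + 78) = -4*17 = -68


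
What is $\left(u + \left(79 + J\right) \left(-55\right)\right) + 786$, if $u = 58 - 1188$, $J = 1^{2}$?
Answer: $-4744$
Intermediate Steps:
$J = 1$
$u = -1130$ ($u = 58 - 1188 = -1130$)
$\left(u + \left(79 + J\right) \left(-55\right)\right) + 786 = \left(-1130 + \left(79 + 1\right) \left(-55\right)\right) + 786 = \left(-1130 + 80 \left(-55\right)\right) + 786 = \left(-1130 - 4400\right) + 786 = -5530 + 786 = -4744$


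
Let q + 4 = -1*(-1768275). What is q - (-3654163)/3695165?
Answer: 6534056763878/3695165 ≈ 1.7683e+6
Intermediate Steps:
q = 1768271 (q = -4 - 1*(-1768275) = -4 + 1768275 = 1768271)
q - (-3654163)/3695165 = 1768271 - (-3654163)/3695165 = 1768271 - 1*(-3654163/3695165) = 1768271 + 3654163/3695165 = 6534056763878/3695165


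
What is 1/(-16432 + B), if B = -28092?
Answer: -1/44524 ≈ -2.2460e-5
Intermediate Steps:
1/(-16432 + B) = 1/(-16432 - 28092) = 1/(-44524) = -1/44524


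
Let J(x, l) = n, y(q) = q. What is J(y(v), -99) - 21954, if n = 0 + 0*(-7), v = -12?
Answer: -21954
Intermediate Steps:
n = 0 (n = 0 + 0 = 0)
J(x, l) = 0
J(y(v), -99) - 21954 = 0 - 21954 = -21954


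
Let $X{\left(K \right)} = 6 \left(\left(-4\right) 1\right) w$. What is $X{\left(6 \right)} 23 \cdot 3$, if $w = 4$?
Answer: $-6624$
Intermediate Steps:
$X{\left(K \right)} = -96$ ($X{\left(K \right)} = 6 \left(\left(-4\right) 1\right) 4 = 6 \left(-4\right) 4 = \left(-24\right) 4 = -96$)
$X{\left(6 \right)} 23 \cdot 3 = \left(-96\right) 23 \cdot 3 = \left(-2208\right) 3 = -6624$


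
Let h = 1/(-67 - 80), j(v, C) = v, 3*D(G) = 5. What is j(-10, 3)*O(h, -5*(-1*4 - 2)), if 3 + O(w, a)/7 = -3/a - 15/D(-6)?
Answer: 847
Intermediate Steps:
D(G) = 5/3 (D(G) = (⅓)*5 = 5/3)
h = -1/147 (h = 1/(-147) = -1/147 ≈ -0.0068027)
O(w, a) = -84 - 21/a (O(w, a) = -21 + 7*(-3/a - 15/5/3) = -21 + 7*(-3/a - 15*⅗) = -21 + 7*(-3/a - 9) = -21 + 7*(-9 - 3/a) = -21 + (-63 - 21/a) = -84 - 21/a)
j(-10, 3)*O(h, -5*(-1*4 - 2)) = -10*(-84 - 21*(-1/(5*(-1*4 - 2)))) = -10*(-84 - 21*(-1/(5*(-4 - 2)))) = -10*(-84 - 21/((-5*(-6)))) = -10*(-84 - 21/30) = -10*(-84 - 21*1/30) = -10*(-84 - 7/10) = -10*(-847/10) = 847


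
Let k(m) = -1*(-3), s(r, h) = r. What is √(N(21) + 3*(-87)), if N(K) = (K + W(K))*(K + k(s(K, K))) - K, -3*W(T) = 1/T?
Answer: √97734/21 ≈ 14.887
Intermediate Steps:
k(m) = 3
W(T) = -1/(3*T)
N(K) = -K + (3 + K)*(K - 1/(3*K)) (N(K) = (K - 1/(3*K))*(K + 3) - K = (K - 1/(3*K))*(3 + K) - K = (3 + K)*(K - 1/(3*K)) - K = -K + (3 + K)*(K - 1/(3*K)))
√(N(21) + 3*(-87)) = √((-⅓ + 21² - 1/21 + 2*21) + 3*(-87)) = √((-⅓ + 441 - 1*1/21 + 42) - 261) = √((-⅓ + 441 - 1/21 + 42) - 261) = √(10135/21 - 261) = √(4654/21) = √97734/21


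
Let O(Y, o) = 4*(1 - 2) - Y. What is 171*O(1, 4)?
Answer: -855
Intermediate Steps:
O(Y, o) = -4 - Y (O(Y, o) = 4*(-1) - Y = -4 - Y)
171*O(1, 4) = 171*(-4 - 1*1) = 171*(-4 - 1) = 171*(-5) = -855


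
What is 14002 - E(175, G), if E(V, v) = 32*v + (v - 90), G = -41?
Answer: 15445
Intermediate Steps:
E(V, v) = -90 + 33*v (E(V, v) = 32*v + (-90 + v) = -90 + 33*v)
14002 - E(175, G) = 14002 - (-90 + 33*(-41)) = 14002 - (-90 - 1353) = 14002 - 1*(-1443) = 14002 + 1443 = 15445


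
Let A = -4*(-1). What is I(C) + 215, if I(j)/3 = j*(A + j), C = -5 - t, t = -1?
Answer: 215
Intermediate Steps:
C = -4 (C = -5 - 1*(-1) = -5 + 1 = -4)
A = 4
I(j) = 3*j*(4 + j) (I(j) = 3*(j*(4 + j)) = 3*j*(4 + j))
I(C) + 215 = 3*(-4)*(4 - 4) + 215 = 3*(-4)*0 + 215 = 0 + 215 = 215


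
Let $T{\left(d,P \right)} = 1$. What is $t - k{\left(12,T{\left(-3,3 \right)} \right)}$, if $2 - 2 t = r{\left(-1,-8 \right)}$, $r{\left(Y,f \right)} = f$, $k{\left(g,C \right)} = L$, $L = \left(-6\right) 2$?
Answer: $17$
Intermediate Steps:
$L = -12$
$k{\left(g,C \right)} = -12$
$t = 5$ ($t = 1 - -4 = 1 + 4 = 5$)
$t - k{\left(12,T{\left(-3,3 \right)} \right)} = 5 - -12 = 5 + 12 = 17$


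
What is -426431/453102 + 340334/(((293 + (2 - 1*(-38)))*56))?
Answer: 329400745/19030284 ≈ 17.309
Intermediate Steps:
-426431/453102 + 340334/(((293 + (2 - 1*(-38)))*56)) = -426431*1/453102 + 340334/(((293 + (2 + 38))*56)) = -426431/453102 + 340334/(((293 + 40)*56)) = -426431/453102 + 340334/((333*56)) = -426431/453102 + 340334/18648 = -426431/453102 + 340334*(1/18648) = -426431/453102 + 170167/9324 = 329400745/19030284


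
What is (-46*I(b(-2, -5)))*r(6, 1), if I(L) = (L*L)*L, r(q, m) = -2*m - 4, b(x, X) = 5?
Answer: 34500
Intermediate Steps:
r(q, m) = -4 - 2*m
I(L) = L³ (I(L) = L²*L = L³)
(-46*I(b(-2, -5)))*r(6, 1) = (-46*5³)*(-4 - 2*1) = (-46*125)*(-4 - 2) = -5750*(-6) = 34500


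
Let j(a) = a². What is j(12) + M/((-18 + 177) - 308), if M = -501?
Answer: 21957/149 ≈ 147.36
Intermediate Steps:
j(12) + M/((-18 + 177) - 308) = 12² - 501/((-18 + 177) - 308) = 144 - 501/(159 - 308) = 144 - 501/(-149) = 144 - 1/149*(-501) = 144 + 501/149 = 21957/149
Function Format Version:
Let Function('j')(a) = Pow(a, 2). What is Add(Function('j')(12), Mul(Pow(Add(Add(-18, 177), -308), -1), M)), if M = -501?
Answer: Rational(21957, 149) ≈ 147.36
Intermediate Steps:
Add(Function('j')(12), Mul(Pow(Add(Add(-18, 177), -308), -1), M)) = Add(Pow(12, 2), Mul(Pow(Add(Add(-18, 177), -308), -1), -501)) = Add(144, Mul(Pow(Add(159, -308), -1), -501)) = Add(144, Mul(Pow(-149, -1), -501)) = Add(144, Mul(Rational(-1, 149), -501)) = Add(144, Rational(501, 149)) = Rational(21957, 149)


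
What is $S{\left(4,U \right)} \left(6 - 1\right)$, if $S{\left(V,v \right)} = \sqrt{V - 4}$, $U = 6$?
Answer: $0$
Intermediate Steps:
$S{\left(V,v \right)} = \sqrt{-4 + V}$
$S{\left(4,U \right)} \left(6 - 1\right) = \sqrt{-4 + 4} \left(6 - 1\right) = \sqrt{0} \cdot 5 = 0 \cdot 5 = 0$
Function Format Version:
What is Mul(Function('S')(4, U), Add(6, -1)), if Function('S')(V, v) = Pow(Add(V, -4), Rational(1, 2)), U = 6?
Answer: 0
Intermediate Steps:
Function('S')(V, v) = Pow(Add(-4, V), Rational(1, 2))
Mul(Function('S')(4, U), Add(6, -1)) = Mul(Pow(Add(-4, 4), Rational(1, 2)), Add(6, -1)) = Mul(Pow(0, Rational(1, 2)), 5) = Mul(0, 5) = 0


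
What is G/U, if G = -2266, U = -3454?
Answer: 103/157 ≈ 0.65605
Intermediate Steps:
G/U = -2266/(-3454) = -2266*(-1/3454) = 103/157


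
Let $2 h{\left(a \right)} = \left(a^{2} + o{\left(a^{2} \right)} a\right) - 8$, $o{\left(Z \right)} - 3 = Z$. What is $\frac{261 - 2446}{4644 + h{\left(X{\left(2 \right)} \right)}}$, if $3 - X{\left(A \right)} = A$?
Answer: $- \frac{874}{1857} \approx -0.47065$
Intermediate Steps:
$X{\left(A \right)} = 3 - A$
$o{\left(Z \right)} = 3 + Z$
$h{\left(a \right)} = -4 + \frac{a^{2}}{2} + \frac{a \left(3 + a^{2}\right)}{2}$ ($h{\left(a \right)} = \frac{\left(a^{2} + \left(3 + a^{2}\right) a\right) - 8}{2} = \frac{\left(a^{2} + a \left(3 + a^{2}\right)\right) - 8}{2} = \frac{-8 + a^{2} + a \left(3 + a^{2}\right)}{2} = -4 + \frac{a^{2}}{2} + \frac{a \left(3 + a^{2}\right)}{2}$)
$\frac{261 - 2446}{4644 + h{\left(X{\left(2 \right)} \right)}} = \frac{261 - 2446}{4644 + \left(-4 + \frac{\left(3 - 2\right)^{2}}{2} + \frac{\left(3 - 2\right) \left(3 + \left(3 - 2\right)^{2}\right)}{2}\right)} = - \frac{2185}{4644 + \left(-4 + \frac{\left(3 - 2\right)^{2}}{2} + \frac{\left(3 - 2\right) \left(3 + \left(3 - 2\right)^{2}\right)}{2}\right)} = - \frac{2185}{4644 + \left(-4 + \frac{1^{2}}{2} + \frac{1}{2} \cdot 1 \left(3 + 1^{2}\right)\right)} = - \frac{2185}{4644 + \left(-4 + \frac{1}{2} \cdot 1 + \frac{1}{2} \cdot 1 \left(3 + 1\right)\right)} = - \frac{2185}{4644 + \left(-4 + \frac{1}{2} + \frac{1}{2} \cdot 1 \cdot 4\right)} = - \frac{2185}{4644 + \left(-4 + \frac{1}{2} + 2\right)} = - \frac{2185}{4644 - \frac{3}{2}} = - \frac{2185}{\frac{9285}{2}} = \left(-2185\right) \frac{2}{9285} = - \frac{874}{1857}$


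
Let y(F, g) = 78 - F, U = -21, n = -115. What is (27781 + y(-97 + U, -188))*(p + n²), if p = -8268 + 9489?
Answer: 404155742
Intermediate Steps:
p = 1221
(27781 + y(-97 + U, -188))*(p + n²) = (27781 + (78 - (-97 - 21)))*(1221 + (-115)²) = (27781 + (78 - 1*(-118)))*(1221 + 13225) = (27781 + (78 + 118))*14446 = (27781 + 196)*14446 = 27977*14446 = 404155742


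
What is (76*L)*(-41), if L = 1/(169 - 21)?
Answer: -779/37 ≈ -21.054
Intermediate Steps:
L = 1/148 ≈ 0.0067568
(76*L)*(-41) = (76*(1/148))*(-41) = (19/37)*(-41) = -779/37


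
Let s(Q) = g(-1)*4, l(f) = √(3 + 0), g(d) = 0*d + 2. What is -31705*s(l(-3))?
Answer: -253640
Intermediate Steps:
g(d) = 2 (g(d) = 0 + 2 = 2)
l(f) = √3
s(Q) = 8 (s(Q) = 2*4 = 8)
-31705*s(l(-3)) = -31705*8 = -253640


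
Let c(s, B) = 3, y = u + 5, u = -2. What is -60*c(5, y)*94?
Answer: -16920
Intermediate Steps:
y = 3 (y = -2 + 5 = 3)
-60*c(5, y)*94 = -60*3*94 = -180*94 = -16920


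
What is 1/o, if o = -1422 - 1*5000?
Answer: -1/6422 ≈ -0.00015571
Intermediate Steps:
o = -6422 (o = -1422 - 5000 = -6422)
1/o = 1/(-6422) = -1/6422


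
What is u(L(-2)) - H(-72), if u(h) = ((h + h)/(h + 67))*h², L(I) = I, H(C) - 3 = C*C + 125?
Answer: -345296/65 ≈ -5312.3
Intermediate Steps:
H(C) = 128 + C² (H(C) = 3 + (C*C + 125) = 3 + (C² + 125) = 3 + (125 + C²) = 128 + C²)
u(h) = 2*h³/(67 + h) (u(h) = ((2*h)/(67 + h))*h² = (2*h/(67 + h))*h² = 2*h³/(67 + h))
u(L(-2)) - H(-72) = 2*(-2)³/(67 - 2) - (128 + (-72)²) = 2*(-8)/65 - (128 + 5184) = 2*(-8)*(1/65) - 1*5312 = -16/65 - 5312 = -345296/65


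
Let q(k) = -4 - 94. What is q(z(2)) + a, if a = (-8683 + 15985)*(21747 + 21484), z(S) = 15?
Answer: 315672664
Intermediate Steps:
a = 315672762 (a = 7302*43231 = 315672762)
q(k) = -98
q(z(2)) + a = -98 + 315672762 = 315672664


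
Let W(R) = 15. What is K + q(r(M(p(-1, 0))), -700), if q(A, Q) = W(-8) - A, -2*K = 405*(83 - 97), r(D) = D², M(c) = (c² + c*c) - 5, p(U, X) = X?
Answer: 2825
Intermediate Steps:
M(c) = -5 + 2*c² (M(c) = (c² + c²) - 5 = 2*c² - 5 = -5 + 2*c²)
K = 2835 (K = -405*(83 - 97)/2 = -405*(-14)/2 = -½*(-5670) = 2835)
q(A, Q) = 15 - A
K + q(r(M(p(-1, 0))), -700) = 2835 + (15 - (-5 + 2*0²)²) = 2835 + (15 - (-5 + 2*0)²) = 2835 + (15 - (-5 + 0)²) = 2835 + (15 - 1*(-5)²) = 2835 + (15 - 1*25) = 2835 + (15 - 25) = 2835 - 10 = 2825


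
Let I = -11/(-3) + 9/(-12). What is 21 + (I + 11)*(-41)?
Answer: -6595/12 ≈ -549.58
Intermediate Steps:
I = 35/12 (I = -11*(-⅓) + 9*(-1/12) = 11/3 - ¾ = 35/12 ≈ 2.9167)
21 + (I + 11)*(-41) = 21 + (35/12 + 11)*(-41) = 21 + (167/12)*(-41) = 21 - 6847/12 = -6595/12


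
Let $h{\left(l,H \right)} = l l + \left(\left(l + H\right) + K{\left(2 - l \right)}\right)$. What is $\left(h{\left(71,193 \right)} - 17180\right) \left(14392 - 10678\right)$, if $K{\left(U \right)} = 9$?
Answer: $-44070324$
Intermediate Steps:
$h{\left(l,H \right)} = 9 + H + l + l^{2}$ ($h{\left(l,H \right)} = l l + \left(\left(l + H\right) + 9\right) = l^{2} + \left(\left(H + l\right) + 9\right) = l^{2} + \left(9 + H + l\right) = 9 + H + l + l^{2}$)
$\left(h{\left(71,193 \right)} - 17180\right) \left(14392 - 10678\right) = \left(\left(9 + 193 + 71 + 71^{2}\right) - 17180\right) \left(14392 - 10678\right) = \left(\left(9 + 193 + 71 + 5041\right) - 17180\right) 3714 = \left(5314 - 17180\right) 3714 = \left(-11866\right) 3714 = -44070324$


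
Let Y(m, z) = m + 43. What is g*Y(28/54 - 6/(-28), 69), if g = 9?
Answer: 16531/42 ≈ 393.60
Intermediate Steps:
Y(m, z) = 43 + m
g*Y(28/54 - 6/(-28), 69) = 9*(43 + (28/54 - 6/(-28))) = 9*(43 + (28*(1/54) - 6*(-1/28))) = 9*(43 + (14/27 + 3/14)) = 9*(43 + 277/378) = 9*(16531/378) = 16531/42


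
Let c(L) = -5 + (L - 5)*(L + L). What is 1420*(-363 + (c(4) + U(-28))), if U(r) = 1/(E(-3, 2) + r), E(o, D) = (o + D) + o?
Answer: -4271715/8 ≈ -5.3396e+5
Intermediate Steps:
E(o, D) = D + 2*o (E(o, D) = (D + o) + o = D + 2*o)
c(L) = -5 + 2*L*(-5 + L) (c(L) = -5 + (-5 + L)*(2*L) = -5 + 2*L*(-5 + L))
U(r) = 1/(-4 + r) (U(r) = 1/((2 + 2*(-3)) + r) = 1/((2 - 6) + r) = 1/(-4 + r))
1420*(-363 + (c(4) + U(-28))) = 1420*(-363 + ((-5 - 10*4 + 2*4**2) + 1/(-4 - 28))) = 1420*(-363 + ((-5 - 40 + 2*16) + 1/(-32))) = 1420*(-363 + ((-5 - 40 + 32) - 1/32)) = 1420*(-363 + (-13 - 1/32)) = 1420*(-363 - 417/32) = 1420*(-12033/32) = -4271715/8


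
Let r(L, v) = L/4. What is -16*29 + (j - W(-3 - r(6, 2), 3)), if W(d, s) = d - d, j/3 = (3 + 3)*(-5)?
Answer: -554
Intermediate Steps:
r(L, v) = L/4 (r(L, v) = L*(¼) = L/4)
j = -90 (j = 3*((3 + 3)*(-5)) = 3*(6*(-5)) = 3*(-30) = -90)
W(d, s) = 0
-16*29 + (j - W(-3 - r(6, 2), 3)) = -16*29 + (-90 - 1*0) = -464 + (-90 + 0) = -464 - 90 = -554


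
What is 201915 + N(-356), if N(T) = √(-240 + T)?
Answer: 201915 + 2*I*√149 ≈ 2.0192e+5 + 24.413*I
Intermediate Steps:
201915 + N(-356) = 201915 + √(-240 - 356) = 201915 + √(-596) = 201915 + 2*I*√149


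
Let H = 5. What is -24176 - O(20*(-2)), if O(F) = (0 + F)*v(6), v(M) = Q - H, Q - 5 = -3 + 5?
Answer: -24096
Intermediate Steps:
Q = 7 (Q = 5 + (-3 + 5) = 5 + 2 = 7)
v(M) = 2 (v(M) = 7 - 1*5 = 7 - 5 = 2)
O(F) = 2*F (O(F) = (0 + F)*2 = F*2 = 2*F)
-24176 - O(20*(-2)) = -24176 - 2*20*(-2) = -24176 - 2*(-40) = -24176 - 1*(-80) = -24176 + 80 = -24096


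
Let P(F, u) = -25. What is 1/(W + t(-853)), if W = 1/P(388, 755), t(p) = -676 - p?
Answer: 25/4424 ≈ 0.0056510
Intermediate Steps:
W = -1/25 (W = 1/(-25) = -1/25 ≈ -0.040000)
1/(W + t(-853)) = 1/(-1/25 + (-676 - 1*(-853))) = 1/(-1/25 + (-676 + 853)) = 1/(-1/25 + 177) = 1/(4424/25) = 25/4424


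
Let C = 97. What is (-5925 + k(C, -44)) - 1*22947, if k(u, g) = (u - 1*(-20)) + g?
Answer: -28799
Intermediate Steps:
k(u, g) = 20 + g + u (k(u, g) = (u + 20) + g = (20 + u) + g = 20 + g + u)
(-5925 + k(C, -44)) - 1*22947 = (-5925 + (20 - 44 + 97)) - 1*22947 = (-5925 + 73) - 22947 = -5852 - 22947 = -28799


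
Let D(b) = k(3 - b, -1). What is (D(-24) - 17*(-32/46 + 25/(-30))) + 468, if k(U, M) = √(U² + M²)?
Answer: 68171/138 + √730 ≈ 521.01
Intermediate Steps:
k(U, M) = √(M² + U²)
D(b) = √(1 + (3 - b)²) (D(b) = √((-1)² + (3 - b)²) = √(1 + (3 - b)²))
(D(-24) - 17*(-32/46 + 25/(-30))) + 468 = (√(1 + (-3 - 24)²) - 17*(-32/46 + 25/(-30))) + 468 = (√(1 + (-27)²) - 17*(-32*1/46 + 25*(-1/30))) + 468 = (√(1 + 729) - 17*(-16/23 - ⅚)) + 468 = (√730 - 17*(-211/138)) + 468 = (√730 + 3587/138) + 468 = (3587/138 + √730) + 468 = 68171/138 + √730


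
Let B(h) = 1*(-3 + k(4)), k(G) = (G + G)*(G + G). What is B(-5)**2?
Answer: 3721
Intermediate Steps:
k(G) = 4*G**2 (k(G) = (2*G)*(2*G) = 4*G**2)
B(h) = 61 (B(h) = 1*(-3 + 4*4**2) = 1*(-3 + 4*16) = 1*(-3 + 64) = 1*61 = 61)
B(-5)**2 = 61**2 = 3721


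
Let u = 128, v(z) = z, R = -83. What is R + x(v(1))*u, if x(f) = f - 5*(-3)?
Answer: 1965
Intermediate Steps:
x(f) = 15 + f (x(f) = f + 15 = 15 + f)
R + x(v(1))*u = -83 + (15 + 1)*128 = -83 + 16*128 = -83 + 2048 = 1965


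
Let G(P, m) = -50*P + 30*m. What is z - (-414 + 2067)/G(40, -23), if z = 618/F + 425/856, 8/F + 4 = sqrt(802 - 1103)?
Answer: -354478771/1151320 + 309*I*sqrt(301)/4 ≈ -307.89 + 1340.2*I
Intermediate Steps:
F = 8/(-4 + I*sqrt(301)) (F = 8/(-4 + sqrt(802 - 1103)) = 8/(-4 + sqrt(-301)) = 8/(-4 + I*sqrt(301)) ≈ -0.10095 - 0.43784*I)
z = 425/856 + 618/(-32/317 - 8*I*sqrt(301)/317) (z = 618/(-32/317 - 8*I*sqrt(301)/317) + 425/856 = 425/856 + 618/(-32/317 - 8*I*sqrt(301)/317) ≈ -308.5 + 1340.2*I)
z - (-414 + 2067)/G(40, -23) = (-264079/856 + 309*I*sqrt(301)/4) - (-414 + 2067)/(-50*40 + 30*(-23)) = (-264079/856 + 309*I*sqrt(301)/4) - 1653/(-2000 - 690) = (-264079/856 + 309*I*sqrt(301)/4) - 1653/(-2690) = (-264079/856 + 309*I*sqrt(301)/4) - 1653*(-1)/2690 = (-264079/856 + 309*I*sqrt(301)/4) - 1*(-1653/2690) = (-264079/856 + 309*I*sqrt(301)/4) + 1653/2690 = -354478771/1151320 + 309*I*sqrt(301)/4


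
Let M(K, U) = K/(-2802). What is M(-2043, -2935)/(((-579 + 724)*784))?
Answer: 681/106177120 ≈ 6.4138e-6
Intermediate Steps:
M(K, U) = -K/2802 (M(K, U) = K*(-1/2802) = -K/2802)
M(-2043, -2935)/(((-579 + 724)*784)) = (-1/2802*(-2043))/(((-579 + 724)*784)) = 681/(934*((145*784))) = (681/934)/113680 = (681/934)*(1/113680) = 681/106177120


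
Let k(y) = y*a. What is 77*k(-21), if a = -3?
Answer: 4851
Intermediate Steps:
k(y) = -3*y (k(y) = y*(-3) = -3*y)
77*k(-21) = 77*(-3*(-21)) = 77*63 = 4851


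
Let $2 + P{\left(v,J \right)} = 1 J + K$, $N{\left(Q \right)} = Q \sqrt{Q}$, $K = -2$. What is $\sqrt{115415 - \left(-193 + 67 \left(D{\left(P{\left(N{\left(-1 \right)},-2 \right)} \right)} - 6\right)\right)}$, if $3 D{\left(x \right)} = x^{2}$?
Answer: $\sqrt{115206} \approx 339.42$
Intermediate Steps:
$N{\left(Q \right)} = Q^{\frac{3}{2}}$
$P{\left(v,J \right)} = -4 + J$ ($P{\left(v,J \right)} = -2 + \left(1 J - 2\right) = -2 + \left(J - 2\right) = -2 + \left(-2 + J\right) = -4 + J$)
$D{\left(x \right)} = \frac{x^{2}}{3}$
$\sqrt{115415 - \left(-193 + 67 \left(D{\left(P{\left(N{\left(-1 \right)},-2 \right)} \right)} - 6\right)\right)} = \sqrt{115415 + \left(- 67 \left(\frac{\left(-4 - 2\right)^{2}}{3} - 6\right) + 193\right)} = \sqrt{115415 + \left(- 67 \left(\frac{\left(-6\right)^{2}}{3} - 6\right) + 193\right)} = \sqrt{115415 + \left(- 67 \left(\frac{1}{3} \cdot 36 - 6\right) + 193\right)} = \sqrt{115415 + \left(- 67 \left(12 - 6\right) + 193\right)} = \sqrt{115415 + \left(\left(-67\right) 6 + 193\right)} = \sqrt{115415 + \left(-402 + 193\right)} = \sqrt{115415 - 209} = \sqrt{115206}$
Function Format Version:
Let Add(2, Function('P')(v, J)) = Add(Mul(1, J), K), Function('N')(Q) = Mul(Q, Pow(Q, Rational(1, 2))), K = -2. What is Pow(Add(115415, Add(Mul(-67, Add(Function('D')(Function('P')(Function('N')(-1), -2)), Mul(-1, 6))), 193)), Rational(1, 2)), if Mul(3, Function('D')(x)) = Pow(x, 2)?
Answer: Pow(115206, Rational(1, 2)) ≈ 339.42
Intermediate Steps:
Function('N')(Q) = Pow(Q, Rational(3, 2))
Function('P')(v, J) = Add(-4, J) (Function('P')(v, J) = Add(-2, Add(Mul(1, J), -2)) = Add(-2, Add(J, -2)) = Add(-2, Add(-2, J)) = Add(-4, J))
Function('D')(x) = Mul(Rational(1, 3), Pow(x, 2))
Pow(Add(115415, Add(Mul(-67, Add(Function('D')(Function('P')(Function('N')(-1), -2)), Mul(-1, 6))), 193)), Rational(1, 2)) = Pow(Add(115415, Add(Mul(-67, Add(Mul(Rational(1, 3), Pow(Add(-4, -2), 2)), Mul(-1, 6))), 193)), Rational(1, 2)) = Pow(Add(115415, Add(Mul(-67, Add(Mul(Rational(1, 3), Pow(-6, 2)), -6)), 193)), Rational(1, 2)) = Pow(Add(115415, Add(Mul(-67, Add(Mul(Rational(1, 3), 36), -6)), 193)), Rational(1, 2)) = Pow(Add(115415, Add(Mul(-67, Add(12, -6)), 193)), Rational(1, 2)) = Pow(Add(115415, Add(Mul(-67, 6), 193)), Rational(1, 2)) = Pow(Add(115415, Add(-402, 193)), Rational(1, 2)) = Pow(Add(115415, -209), Rational(1, 2)) = Pow(115206, Rational(1, 2))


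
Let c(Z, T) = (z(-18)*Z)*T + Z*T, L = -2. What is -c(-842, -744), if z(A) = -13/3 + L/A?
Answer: 6055664/3 ≈ 2.0186e+6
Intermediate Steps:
z(A) = -13/3 - 2/A
c(Z, T) = -29*T*Z/9 (c(Z, T) = ((-13/3 - 2/(-18))*Z)*T + Z*T = ((-13/3 - 2*(-1/18))*Z)*T + T*Z = ((-13/3 + ⅑)*Z)*T + T*Z = (-38*Z/9)*T + T*Z = -38*T*Z/9 + T*Z = -29*T*Z/9)
-c(-842, -744) = -(-29)*(-744)*(-842)/9 = -1*(-6055664/3) = 6055664/3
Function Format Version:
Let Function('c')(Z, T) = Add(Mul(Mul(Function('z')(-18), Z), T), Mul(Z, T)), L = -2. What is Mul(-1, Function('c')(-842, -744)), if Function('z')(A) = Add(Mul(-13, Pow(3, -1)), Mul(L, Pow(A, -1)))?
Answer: Rational(6055664, 3) ≈ 2.0186e+6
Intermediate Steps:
Function('z')(A) = Add(Rational(-13, 3), Mul(-2, Pow(A, -1))) (Function('z')(A) = Add(Mul(-13, Pow(3, -1)), Mul(-2, Pow(A, -1))) = Add(Mul(-13, Rational(1, 3)), Mul(-2, Pow(A, -1))) = Add(Rational(-13, 3), Mul(-2, Pow(A, -1))))
Function('c')(Z, T) = Mul(Rational(-29, 9), T, Z) (Function('c')(Z, T) = Add(Mul(Mul(Add(Rational(-13, 3), Mul(-2, Pow(-18, -1))), Z), T), Mul(Z, T)) = Add(Mul(Mul(Add(Rational(-13, 3), Mul(-2, Rational(-1, 18))), Z), T), Mul(T, Z)) = Add(Mul(Mul(Add(Rational(-13, 3), Rational(1, 9)), Z), T), Mul(T, Z)) = Add(Mul(Mul(Rational(-38, 9), Z), T), Mul(T, Z)) = Add(Mul(Rational(-38, 9), T, Z), Mul(T, Z)) = Mul(Rational(-29, 9), T, Z))
Mul(-1, Function('c')(-842, -744)) = Mul(-1, Mul(Rational(-29, 9), -744, -842)) = Mul(-1, Rational(-6055664, 3)) = Rational(6055664, 3)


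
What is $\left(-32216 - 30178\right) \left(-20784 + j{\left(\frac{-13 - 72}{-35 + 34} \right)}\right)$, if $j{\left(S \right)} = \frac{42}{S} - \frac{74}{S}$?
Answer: $\frac{110229732768}{85} \approx 1.2968 \cdot 10^{9}$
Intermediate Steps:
$j{\left(S \right)} = - \frac{32}{S}$
$\left(-32216 - 30178\right) \left(-20784 + j{\left(\frac{-13 - 72}{-35 + 34} \right)}\right) = \left(-32216 - 30178\right) \left(-20784 - \frac{32}{\left(-13 - 72\right) \frac{1}{-35 + 34}}\right) = - 62394 \left(-20784 - \frac{32}{\left(-85\right) \frac{1}{-1}}\right) = - 62394 \left(-20784 - \frac{32}{\left(-85\right) \left(-1\right)}\right) = - 62394 \left(-20784 - \frac{32}{85}\right) = \left(-62394\right) \left(- \frac{1766672}{85}\right) = \frac{110229732768}{85}$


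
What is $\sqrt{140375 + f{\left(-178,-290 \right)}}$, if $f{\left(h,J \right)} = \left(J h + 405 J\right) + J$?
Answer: $\sqrt{74255} \approx 272.5$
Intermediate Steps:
$f{\left(h,J \right)} = 406 J + J h$ ($f{\left(h,J \right)} = \left(405 J + J h\right) + J = 406 J + J h$)
$\sqrt{140375 + f{\left(-178,-290 \right)}} = \sqrt{140375 - 290 \left(406 - 178\right)} = \sqrt{140375 - 66120} = \sqrt{74255}$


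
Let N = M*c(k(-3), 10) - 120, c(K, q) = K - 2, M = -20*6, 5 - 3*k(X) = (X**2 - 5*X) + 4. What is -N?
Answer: -1040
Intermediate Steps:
k(X) = 1/3 - X**2/3 + 5*X/3 (k(X) = 5/3 - ((X**2 - 5*X) + 4)/3 = 5/3 - (4 + X**2 - 5*X)/3 = 5/3 + (-4/3 - X**2/3 + 5*X/3) = 1/3 - X**2/3 + 5*X/3)
M = -120
c(K, q) = -2 + K
N = 1040 (N = -120*(-2 + (1/3 - 1/3*(-3)**2 + (5/3)*(-3))) - 120 = -120*(-2 + (1/3 - 1/3*9 - 5)) - 120 = -120*(-2 + (1/3 - 3 - 5)) - 120 = -120*(-2 - 23/3) - 120 = -120*(-29/3) - 120 = 1160 - 120 = 1040)
-N = -1*1040 = -1040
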